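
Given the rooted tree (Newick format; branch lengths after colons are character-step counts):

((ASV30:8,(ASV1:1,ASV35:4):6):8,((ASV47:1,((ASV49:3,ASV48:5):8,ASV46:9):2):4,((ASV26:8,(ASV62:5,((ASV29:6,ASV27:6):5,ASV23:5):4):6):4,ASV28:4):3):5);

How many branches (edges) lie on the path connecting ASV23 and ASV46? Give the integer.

The MRCA of ASV23 and ASV46 is the node subtending ((ASV47,((ASV49,ASV48),ASV46)),((ASV26,(ASV62,((ASV29,ASV27),ASV23))),ASV28)).
From ASV23 up to that node: 5 branches. From ASV46 up to the same node: 3 branches. Total: 5 + 3 = 8.

8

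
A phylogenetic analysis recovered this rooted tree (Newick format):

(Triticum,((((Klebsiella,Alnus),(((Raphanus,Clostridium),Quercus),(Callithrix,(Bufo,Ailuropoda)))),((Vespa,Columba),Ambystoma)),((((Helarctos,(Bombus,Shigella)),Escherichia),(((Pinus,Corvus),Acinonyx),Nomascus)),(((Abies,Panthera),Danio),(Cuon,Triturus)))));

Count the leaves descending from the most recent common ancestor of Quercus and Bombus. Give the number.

24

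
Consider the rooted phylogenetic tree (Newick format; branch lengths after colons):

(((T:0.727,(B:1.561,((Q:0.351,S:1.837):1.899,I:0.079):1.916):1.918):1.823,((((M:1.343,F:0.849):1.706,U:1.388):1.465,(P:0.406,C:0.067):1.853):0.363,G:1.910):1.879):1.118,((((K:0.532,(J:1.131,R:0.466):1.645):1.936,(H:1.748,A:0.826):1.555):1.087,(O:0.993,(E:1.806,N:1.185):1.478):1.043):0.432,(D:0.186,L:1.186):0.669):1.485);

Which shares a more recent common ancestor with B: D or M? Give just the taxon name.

M

The MRCA of B and M subtends ((T,(B,((Q,S),I))),((((M,F),U),(P,C)),G)) (11 taxa).
The MRCA of B and D is the root, subtending the entire tree (21 taxa).
The first is nested inside the second, so B shares a more recent common ancestor with M.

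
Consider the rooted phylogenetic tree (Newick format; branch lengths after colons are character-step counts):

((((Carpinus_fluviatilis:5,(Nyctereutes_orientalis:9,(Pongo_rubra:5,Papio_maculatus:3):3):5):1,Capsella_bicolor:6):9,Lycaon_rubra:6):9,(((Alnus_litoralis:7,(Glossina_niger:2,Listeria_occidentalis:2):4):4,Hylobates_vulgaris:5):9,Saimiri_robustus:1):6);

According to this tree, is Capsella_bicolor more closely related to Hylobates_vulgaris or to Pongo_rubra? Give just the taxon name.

Pongo_rubra

The MRCA of Capsella_bicolor and Pongo_rubra subtends ((Carpinus_fluviatilis,(Nyctereutes_orientalis,(Pongo_rubra,Papio_maculatus))),Capsella_bicolor) (5 taxa).
The MRCA of Capsella_bicolor and Hylobates_vulgaris is the root, subtending the entire tree (11 taxa).
The first is nested inside the second, so Capsella_bicolor shares a more recent common ancestor with Pongo_rubra.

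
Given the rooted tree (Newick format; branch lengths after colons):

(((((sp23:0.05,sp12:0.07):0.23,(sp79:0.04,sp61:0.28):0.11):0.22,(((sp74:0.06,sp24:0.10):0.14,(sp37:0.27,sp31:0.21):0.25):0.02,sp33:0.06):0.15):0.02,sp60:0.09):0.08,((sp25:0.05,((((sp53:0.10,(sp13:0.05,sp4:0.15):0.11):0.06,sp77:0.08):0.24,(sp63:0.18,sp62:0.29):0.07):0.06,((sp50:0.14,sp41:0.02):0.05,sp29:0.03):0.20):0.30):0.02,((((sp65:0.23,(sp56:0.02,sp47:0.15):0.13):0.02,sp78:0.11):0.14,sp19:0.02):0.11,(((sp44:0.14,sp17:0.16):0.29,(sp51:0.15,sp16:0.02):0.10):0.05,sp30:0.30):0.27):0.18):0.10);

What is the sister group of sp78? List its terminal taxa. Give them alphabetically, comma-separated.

sp47, sp56, sp65

sp78 attaches to the tree at the node subtending ((sp65,(sp56,sp47)),sp78).
The other lineage descending from that same node — the sister group — is (sp65,(sp56,sp47)); its 3 tips in alphabetical order are the answer.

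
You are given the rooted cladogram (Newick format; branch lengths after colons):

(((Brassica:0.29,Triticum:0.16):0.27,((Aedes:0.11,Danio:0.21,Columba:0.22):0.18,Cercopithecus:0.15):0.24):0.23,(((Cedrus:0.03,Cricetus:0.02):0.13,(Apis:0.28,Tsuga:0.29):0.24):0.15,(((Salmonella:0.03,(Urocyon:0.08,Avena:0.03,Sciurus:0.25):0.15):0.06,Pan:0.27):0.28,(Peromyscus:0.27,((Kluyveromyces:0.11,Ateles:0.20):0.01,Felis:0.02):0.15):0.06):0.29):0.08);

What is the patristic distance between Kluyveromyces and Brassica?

1.49

The path runs Kluyveromyces → … → MRCA → … → Brassica; the MRCA is the root of the tree.
Branch lengths along that path: 0.11 + 0.01 + 0.15 + 0.06 + 0.29 + 0.08 + 0.23 + 0.27 + 0.29 = 1.49.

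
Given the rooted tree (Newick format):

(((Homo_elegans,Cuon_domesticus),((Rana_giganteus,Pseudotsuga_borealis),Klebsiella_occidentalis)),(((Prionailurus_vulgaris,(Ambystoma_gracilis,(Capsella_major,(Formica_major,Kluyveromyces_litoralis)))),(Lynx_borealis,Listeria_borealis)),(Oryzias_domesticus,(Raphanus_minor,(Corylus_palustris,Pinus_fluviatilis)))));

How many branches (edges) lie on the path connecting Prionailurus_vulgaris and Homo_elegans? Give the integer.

7

The MRCA of Prionailurus_vulgaris and Homo_elegans is the root of the tree.
From Prionailurus_vulgaris up to that node: 4 branches. From Homo_elegans up to the same node: 3 branches. Total: 4 + 3 = 7.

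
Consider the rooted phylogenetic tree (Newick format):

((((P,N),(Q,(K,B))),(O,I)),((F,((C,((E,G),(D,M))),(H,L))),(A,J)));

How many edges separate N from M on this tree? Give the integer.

11

The MRCA of N and M is the root of the tree.
From N up to that node: 4 branches. From M up to the same node: 7 branches. Total: 4 + 7 = 11.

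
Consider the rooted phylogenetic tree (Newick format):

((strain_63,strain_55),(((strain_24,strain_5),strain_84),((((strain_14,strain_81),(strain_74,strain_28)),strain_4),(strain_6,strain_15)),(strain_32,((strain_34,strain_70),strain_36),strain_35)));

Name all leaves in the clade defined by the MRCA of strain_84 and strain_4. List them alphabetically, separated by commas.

strain_14, strain_15, strain_24, strain_28, strain_32, strain_34, strain_35, strain_36, strain_4, strain_5, strain_6, strain_70, strain_74, strain_81, strain_84

Tracing strain_84: it sits inside ((strain_24,strain_5),strain_84).
Tracing strain_4: it sits inside (((strain_14,strain_81),(strain_74,strain_28)),strain_4).
The smallest clade enclosing both is (((strain_24,strain_5),strain_84),((((strain_14,strain_81),(strain_74,strain_28)),strain_4),(strain_6,strain_15)),(strain_32,((strain_34,strain_70),strain_36),strain_35)); the answer is its 15 terminal taxa in alphabetical order.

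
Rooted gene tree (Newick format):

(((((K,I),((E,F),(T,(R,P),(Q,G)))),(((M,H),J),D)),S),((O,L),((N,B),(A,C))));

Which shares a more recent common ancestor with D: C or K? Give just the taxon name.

The MRCA of D and K subtends (((K,I),((E,F),(T,(R,P),(Q,G)))),(((M,H),J),D)) (13 taxa).
The MRCA of D and C is the root, subtending the entire tree (20 taxa).
The first is nested inside the second, so D shares a more recent common ancestor with K.

K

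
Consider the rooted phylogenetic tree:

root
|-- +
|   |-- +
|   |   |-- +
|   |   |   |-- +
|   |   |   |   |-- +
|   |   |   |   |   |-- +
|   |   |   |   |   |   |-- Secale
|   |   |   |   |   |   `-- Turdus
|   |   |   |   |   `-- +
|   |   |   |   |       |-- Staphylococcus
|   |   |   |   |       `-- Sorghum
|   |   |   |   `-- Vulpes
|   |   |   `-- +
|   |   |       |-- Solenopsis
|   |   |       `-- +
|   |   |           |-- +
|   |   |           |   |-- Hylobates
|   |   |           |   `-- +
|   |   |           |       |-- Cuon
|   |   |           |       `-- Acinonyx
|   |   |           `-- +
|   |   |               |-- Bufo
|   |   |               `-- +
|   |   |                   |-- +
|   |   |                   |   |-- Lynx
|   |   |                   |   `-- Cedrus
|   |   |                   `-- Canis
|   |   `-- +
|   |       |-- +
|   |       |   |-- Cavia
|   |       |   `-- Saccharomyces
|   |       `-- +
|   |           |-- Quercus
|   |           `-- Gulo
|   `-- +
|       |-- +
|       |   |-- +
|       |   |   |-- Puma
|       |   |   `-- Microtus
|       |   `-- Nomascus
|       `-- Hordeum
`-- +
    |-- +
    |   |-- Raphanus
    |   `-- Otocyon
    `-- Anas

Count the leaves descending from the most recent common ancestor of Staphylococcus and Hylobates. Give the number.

The MRCA of Staphylococcus and Hylobates is the node subtending ((((Secale,Turdus),(Staphylococcus,Sorghum)),Vulpes),(Solenopsis,((Hylobates,(Cuon,Acinonyx)),(Bufo,((Lynx,Cedrus),Canis))))).
That clade contains 13 terminal taxa: Acinonyx, Bufo, Canis, Cedrus, Cuon, Hylobates, Lynx, Secale, Solenopsis, Sorghum, Staphylococcus, Turdus, Vulpes.

13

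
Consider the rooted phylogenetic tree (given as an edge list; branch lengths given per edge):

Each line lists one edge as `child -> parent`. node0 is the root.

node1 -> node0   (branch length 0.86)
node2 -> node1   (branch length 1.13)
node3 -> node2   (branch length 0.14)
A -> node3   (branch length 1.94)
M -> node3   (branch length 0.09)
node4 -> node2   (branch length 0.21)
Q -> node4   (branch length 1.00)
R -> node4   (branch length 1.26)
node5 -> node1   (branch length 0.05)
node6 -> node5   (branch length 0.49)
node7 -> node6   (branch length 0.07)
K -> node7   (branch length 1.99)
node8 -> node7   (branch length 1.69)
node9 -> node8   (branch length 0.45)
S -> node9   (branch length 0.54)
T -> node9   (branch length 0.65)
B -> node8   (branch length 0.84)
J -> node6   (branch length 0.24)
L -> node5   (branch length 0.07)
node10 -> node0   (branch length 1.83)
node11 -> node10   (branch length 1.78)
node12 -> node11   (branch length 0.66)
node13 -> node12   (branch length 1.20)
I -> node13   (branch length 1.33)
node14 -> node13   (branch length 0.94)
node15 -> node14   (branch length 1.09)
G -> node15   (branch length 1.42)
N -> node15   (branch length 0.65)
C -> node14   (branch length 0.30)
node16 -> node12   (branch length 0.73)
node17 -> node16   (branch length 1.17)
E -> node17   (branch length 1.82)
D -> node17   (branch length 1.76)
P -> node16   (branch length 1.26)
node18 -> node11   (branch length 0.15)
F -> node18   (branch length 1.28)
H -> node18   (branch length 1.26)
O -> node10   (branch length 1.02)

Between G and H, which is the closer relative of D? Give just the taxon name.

G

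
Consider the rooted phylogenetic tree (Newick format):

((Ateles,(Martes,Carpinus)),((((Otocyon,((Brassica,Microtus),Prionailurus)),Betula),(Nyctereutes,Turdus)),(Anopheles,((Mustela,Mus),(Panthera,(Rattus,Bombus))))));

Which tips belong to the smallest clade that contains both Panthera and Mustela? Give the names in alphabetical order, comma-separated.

Tracing Panthera: it sits inside (Panthera,(Rattus,Bombus)).
Tracing Mustela: it sits inside (Mustela,Mus).
The smallest clade enclosing both is ((Mustela,Mus),(Panthera,(Rattus,Bombus))); the answer is its 5 terminal taxa in alphabetical order.

Bombus, Mus, Mustela, Panthera, Rattus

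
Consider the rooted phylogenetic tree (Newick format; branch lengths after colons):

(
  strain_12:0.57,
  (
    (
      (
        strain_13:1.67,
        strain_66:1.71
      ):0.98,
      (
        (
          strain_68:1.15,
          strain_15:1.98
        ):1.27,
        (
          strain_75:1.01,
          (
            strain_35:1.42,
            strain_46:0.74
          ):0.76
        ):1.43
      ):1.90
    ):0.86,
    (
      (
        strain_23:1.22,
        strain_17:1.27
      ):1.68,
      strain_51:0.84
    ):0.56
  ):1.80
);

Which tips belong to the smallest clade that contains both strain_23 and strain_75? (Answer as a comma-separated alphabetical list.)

strain_13, strain_15, strain_17, strain_23, strain_35, strain_46, strain_51, strain_66, strain_68, strain_75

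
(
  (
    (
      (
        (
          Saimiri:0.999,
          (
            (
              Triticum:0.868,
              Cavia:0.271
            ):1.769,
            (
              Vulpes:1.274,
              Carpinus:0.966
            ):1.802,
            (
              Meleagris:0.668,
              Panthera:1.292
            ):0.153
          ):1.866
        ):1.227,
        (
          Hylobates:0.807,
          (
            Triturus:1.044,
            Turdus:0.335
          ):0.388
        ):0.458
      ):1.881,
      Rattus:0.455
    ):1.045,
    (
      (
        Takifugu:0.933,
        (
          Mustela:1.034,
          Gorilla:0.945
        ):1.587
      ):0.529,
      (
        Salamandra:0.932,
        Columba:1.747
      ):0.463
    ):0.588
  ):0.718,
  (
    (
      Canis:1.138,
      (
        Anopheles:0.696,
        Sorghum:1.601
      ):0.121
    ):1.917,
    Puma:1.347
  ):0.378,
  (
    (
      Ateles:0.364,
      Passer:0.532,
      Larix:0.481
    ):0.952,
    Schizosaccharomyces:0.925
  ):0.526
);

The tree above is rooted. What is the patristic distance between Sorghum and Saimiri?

The path runs Sorghum → … → MRCA → … → Saimiri; the MRCA is the root of the tree.
Branch lengths along that path: 1.601 + 0.121 + 1.917 + 0.378 + 0.718 + 1.045 + 1.881 + 1.227 + 0.999 = 9.887.

9.887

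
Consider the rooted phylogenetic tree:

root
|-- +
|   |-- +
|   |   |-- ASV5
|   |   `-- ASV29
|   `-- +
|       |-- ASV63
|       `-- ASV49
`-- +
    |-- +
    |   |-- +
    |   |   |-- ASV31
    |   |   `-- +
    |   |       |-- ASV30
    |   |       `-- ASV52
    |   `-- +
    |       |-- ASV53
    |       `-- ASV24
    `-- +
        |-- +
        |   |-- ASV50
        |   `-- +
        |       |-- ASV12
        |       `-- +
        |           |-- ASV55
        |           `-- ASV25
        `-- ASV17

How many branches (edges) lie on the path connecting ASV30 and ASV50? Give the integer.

The MRCA of ASV30 and ASV50 is the node subtending (((ASV31,(ASV30,ASV52)),(ASV53,ASV24)),((ASV50,(ASV12,(ASV55,ASV25))),ASV17)).
From ASV30 up to that node: 4 branches. From ASV50 up to the same node: 3 branches. Total: 4 + 3 = 7.

7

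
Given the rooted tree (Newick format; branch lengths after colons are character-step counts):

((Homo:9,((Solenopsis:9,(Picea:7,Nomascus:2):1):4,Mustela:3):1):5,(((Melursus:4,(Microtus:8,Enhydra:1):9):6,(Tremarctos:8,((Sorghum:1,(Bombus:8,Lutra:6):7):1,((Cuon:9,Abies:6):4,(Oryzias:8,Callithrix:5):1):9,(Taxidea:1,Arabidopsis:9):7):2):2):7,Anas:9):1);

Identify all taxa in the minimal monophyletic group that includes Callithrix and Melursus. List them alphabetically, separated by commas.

Abies, Arabidopsis, Bombus, Callithrix, Cuon, Enhydra, Lutra, Melursus, Microtus, Oryzias, Sorghum, Taxidea, Tremarctos

Tracing Callithrix: it sits inside (Oryzias,Callithrix).
Tracing Melursus: it sits inside (Melursus,(Microtus,Enhydra)).
The smallest clade enclosing both is ((Melursus,(Microtus,Enhydra)),(Tremarctos,((Sorghum,(Bombus,Lutra)),((Cuon,Abies),(Oryzias,Callithrix)),(Taxidea,Arabidopsis)))); the answer is its 13 terminal taxa in alphabetical order.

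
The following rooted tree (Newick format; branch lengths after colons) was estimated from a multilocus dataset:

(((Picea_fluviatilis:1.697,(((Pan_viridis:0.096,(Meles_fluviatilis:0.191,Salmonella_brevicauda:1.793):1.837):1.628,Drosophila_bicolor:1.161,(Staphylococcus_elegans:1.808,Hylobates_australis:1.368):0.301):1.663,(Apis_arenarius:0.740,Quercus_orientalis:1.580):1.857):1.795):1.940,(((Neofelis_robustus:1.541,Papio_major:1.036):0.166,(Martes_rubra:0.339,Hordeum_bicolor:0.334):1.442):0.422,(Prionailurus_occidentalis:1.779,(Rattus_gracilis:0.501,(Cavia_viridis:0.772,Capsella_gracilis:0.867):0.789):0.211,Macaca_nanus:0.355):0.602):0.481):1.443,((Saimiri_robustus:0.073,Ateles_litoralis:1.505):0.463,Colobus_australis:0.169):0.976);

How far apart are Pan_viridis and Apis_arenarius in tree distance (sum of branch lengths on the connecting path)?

The path runs Pan_viridis → … → MRCA → … → Apis_arenarius; the MRCA is the node subtending (((Pan_viridis,(Meles_fluviatilis,Salmonella_brevicauda)),Drosophila_bicolor,(Staphylococcus_elegans,Hylobates_australis)),(Apis_arenarius,Quercus_orientalis)).
Branch lengths along that path: 0.096 + 1.628 + 1.663 + 1.857 + 0.740 = 5.984.

5.984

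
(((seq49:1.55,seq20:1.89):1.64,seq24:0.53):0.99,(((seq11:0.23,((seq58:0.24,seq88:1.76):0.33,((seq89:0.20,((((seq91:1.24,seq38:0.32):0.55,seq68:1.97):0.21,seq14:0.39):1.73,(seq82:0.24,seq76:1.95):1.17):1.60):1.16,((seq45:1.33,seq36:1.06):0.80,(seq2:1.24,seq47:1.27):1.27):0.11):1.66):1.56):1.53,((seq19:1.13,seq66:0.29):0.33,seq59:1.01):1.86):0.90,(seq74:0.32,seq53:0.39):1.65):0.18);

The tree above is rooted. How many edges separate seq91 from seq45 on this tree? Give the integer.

9

The MRCA of seq91 and seq45 is the node subtending ((seq89,((((seq91,seq38),seq68),seq14),(seq82,seq76))),((seq45,seq36),(seq2,seq47))).
From seq91 up to that node: 6 branches. From seq45 up to the same node: 3 branches. Total: 6 + 3 = 9.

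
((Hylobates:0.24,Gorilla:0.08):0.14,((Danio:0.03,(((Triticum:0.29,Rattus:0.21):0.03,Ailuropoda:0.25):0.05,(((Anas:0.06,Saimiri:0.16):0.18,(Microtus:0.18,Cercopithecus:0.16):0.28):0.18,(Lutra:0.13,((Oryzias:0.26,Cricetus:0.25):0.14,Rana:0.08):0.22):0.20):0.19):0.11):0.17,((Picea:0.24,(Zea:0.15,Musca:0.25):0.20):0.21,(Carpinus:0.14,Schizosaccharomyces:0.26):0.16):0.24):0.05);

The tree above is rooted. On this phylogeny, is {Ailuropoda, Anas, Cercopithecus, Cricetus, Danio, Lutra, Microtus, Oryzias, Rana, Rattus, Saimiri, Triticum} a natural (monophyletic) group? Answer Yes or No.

The most recent common ancestor of these taxa subtends (Danio,(((Triticum,Rattus),Ailuropoda),(((Anas,Saimiri),(Microtus,Cercopithecus)),(Lutra,((Oryzias,Cricetus),Rana))))).
That clade has exactly 12 tips — every listed taxon and nothing else — so the group is monophyletic.

Yes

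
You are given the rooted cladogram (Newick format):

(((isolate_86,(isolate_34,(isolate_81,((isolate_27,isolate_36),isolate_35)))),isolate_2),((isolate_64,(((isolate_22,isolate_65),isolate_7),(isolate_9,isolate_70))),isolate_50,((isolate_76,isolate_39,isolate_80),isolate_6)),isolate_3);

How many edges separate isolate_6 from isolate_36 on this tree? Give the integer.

10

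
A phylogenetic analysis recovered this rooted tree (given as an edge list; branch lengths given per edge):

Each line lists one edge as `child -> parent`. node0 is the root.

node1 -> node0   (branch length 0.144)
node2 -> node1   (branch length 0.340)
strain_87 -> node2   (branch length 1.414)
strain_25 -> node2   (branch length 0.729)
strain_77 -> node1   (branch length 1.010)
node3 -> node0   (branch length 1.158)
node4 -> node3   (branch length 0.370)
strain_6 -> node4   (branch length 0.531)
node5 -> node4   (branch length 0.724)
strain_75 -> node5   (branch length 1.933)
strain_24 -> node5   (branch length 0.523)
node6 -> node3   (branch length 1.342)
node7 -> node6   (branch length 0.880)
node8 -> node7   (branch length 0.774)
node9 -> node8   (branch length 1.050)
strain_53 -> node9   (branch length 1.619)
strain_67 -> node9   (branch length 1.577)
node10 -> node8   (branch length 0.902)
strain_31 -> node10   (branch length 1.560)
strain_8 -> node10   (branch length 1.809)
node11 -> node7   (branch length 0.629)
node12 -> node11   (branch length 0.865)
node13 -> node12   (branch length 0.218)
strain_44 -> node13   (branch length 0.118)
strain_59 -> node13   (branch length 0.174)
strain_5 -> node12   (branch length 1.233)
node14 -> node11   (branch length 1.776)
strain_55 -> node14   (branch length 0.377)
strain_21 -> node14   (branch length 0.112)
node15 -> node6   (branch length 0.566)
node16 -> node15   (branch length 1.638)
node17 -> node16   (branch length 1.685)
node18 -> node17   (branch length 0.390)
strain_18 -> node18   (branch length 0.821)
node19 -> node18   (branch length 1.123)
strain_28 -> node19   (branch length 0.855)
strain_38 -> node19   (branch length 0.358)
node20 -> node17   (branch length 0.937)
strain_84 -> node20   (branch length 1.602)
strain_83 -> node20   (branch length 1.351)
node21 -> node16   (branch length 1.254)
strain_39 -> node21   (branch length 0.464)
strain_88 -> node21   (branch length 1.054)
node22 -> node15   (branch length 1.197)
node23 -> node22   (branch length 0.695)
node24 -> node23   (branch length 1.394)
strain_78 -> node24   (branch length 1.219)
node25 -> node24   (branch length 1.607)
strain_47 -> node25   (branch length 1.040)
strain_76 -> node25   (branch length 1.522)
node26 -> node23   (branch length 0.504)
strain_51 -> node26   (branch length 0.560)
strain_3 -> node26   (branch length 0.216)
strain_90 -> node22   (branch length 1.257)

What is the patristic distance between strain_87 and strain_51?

7.920

The path runs strain_87 → … → MRCA → … → strain_51; the MRCA is the root of the tree.
Branch lengths along that path: 1.414 + 0.340 + 0.144 + 1.158 + 1.342 + 0.566 + 1.197 + 0.695 + 0.504 + 0.560 = 7.920.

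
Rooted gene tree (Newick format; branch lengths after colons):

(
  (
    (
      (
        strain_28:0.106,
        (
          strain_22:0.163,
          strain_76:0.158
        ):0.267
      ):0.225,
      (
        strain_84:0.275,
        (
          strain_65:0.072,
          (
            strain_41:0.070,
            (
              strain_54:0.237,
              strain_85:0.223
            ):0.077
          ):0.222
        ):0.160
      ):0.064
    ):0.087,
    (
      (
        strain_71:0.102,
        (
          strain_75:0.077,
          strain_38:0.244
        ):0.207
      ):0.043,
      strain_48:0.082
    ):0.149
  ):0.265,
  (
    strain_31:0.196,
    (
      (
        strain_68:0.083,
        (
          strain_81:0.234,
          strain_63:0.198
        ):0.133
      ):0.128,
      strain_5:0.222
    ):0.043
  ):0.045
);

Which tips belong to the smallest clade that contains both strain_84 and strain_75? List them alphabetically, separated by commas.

strain_22, strain_28, strain_38, strain_41, strain_48, strain_54, strain_65, strain_71, strain_75, strain_76, strain_84, strain_85

Tracing strain_84: it sits inside (strain_84,(strain_65,(strain_41,(strain_54,strain_85)))).
Tracing strain_75: it sits inside (strain_75,strain_38).
The smallest clade enclosing both is (((strain_28,(strain_22,strain_76)),(strain_84,(strain_65,(strain_41,(strain_54,strain_85))))),((strain_71,(strain_75,strain_38)),strain_48)); the answer is its 12 terminal taxa in alphabetical order.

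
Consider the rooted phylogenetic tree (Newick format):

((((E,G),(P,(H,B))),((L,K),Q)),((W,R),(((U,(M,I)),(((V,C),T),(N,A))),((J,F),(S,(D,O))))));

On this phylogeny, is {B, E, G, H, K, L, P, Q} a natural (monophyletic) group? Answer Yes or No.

Yes

The most recent common ancestor of these taxa subtends (((E,G),(P,(H,B))),((L,K),Q)).
That clade has exactly 8 tips — every listed taxon and nothing else — so the group is monophyletic.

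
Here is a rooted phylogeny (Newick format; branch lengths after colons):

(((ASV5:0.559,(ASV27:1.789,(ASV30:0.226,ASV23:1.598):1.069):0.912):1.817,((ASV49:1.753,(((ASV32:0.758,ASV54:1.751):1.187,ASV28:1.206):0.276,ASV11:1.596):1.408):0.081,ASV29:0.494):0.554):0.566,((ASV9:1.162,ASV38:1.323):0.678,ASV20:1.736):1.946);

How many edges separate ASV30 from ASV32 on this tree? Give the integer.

10

The MRCA of ASV30 and ASV32 is the node subtending ((ASV5,(ASV27,(ASV30,ASV23))),((ASV49,(((ASV32,ASV54),ASV28),ASV11)),ASV29)).
From ASV30 up to that node: 4 branches. From ASV32 up to the same node: 6 branches. Total: 4 + 6 = 10.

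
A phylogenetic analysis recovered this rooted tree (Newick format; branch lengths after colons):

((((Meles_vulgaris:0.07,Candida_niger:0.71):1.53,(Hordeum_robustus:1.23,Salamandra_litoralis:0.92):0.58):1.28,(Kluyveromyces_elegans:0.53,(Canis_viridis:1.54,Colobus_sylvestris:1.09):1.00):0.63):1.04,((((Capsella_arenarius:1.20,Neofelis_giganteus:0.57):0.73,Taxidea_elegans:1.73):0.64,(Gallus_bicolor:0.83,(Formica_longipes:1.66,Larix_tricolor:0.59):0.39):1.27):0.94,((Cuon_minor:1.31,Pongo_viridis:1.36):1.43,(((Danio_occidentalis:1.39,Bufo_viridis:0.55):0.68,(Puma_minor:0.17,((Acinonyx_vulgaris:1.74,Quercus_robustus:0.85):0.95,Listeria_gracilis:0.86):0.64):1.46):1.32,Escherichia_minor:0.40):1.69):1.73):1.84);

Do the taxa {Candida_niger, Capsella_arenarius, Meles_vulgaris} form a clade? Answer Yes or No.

The MRCA of the listed taxa is the root, so the smallest clade containing them is the whole tree.
That clade also contains Acinonyx_vulgaris, Bufo_viridis, Canis_viridis, Colobus_sylvestris, Cuon_minor, Danio_occidentalis, Escherichia_minor, Formica_longipes, Gallus_bicolor, Hordeum_robustus, Kluyveromyces_elegans, Larix_tricolor, Listeria_gracilis, Neofelis_giganteus, Pongo_viridis, Puma_minor, Quercus_robustus, Salamandra_litoralis, Taxidea_elegans, which are not in the proposed group, so the group is not monophyletic.

No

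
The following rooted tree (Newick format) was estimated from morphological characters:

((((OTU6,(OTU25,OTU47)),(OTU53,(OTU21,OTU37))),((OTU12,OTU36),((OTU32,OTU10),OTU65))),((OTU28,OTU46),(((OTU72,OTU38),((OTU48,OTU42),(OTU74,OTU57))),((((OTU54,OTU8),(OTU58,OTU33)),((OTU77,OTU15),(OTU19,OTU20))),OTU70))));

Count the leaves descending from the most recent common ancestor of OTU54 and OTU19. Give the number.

8

The MRCA of OTU54 and OTU19 is the node subtending (((OTU54,OTU8),(OTU58,OTU33)),((OTU77,OTU15),(OTU19,OTU20))).
That clade contains 8 terminal taxa: OTU15, OTU19, OTU20, OTU33, OTU54, OTU58, OTU77, OTU8.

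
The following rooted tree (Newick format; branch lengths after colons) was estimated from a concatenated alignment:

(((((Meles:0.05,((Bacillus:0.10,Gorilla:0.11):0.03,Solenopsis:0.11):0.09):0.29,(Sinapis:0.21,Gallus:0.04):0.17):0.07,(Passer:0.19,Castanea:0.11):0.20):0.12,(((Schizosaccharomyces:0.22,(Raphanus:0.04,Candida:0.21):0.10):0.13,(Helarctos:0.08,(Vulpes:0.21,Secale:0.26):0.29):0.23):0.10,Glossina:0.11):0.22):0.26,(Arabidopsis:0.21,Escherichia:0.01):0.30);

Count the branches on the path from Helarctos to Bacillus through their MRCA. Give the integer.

10

The MRCA of Helarctos and Bacillus is the node subtending ((((Meles,((Bacillus,Gorilla),Solenopsis)),(Sinapis,Gallus)),(Passer,Castanea)),(((Schizosaccharomyces,(Raphanus,Candida)),(Helarctos,(Vulpes,Secale))),Glossina)).
From Helarctos up to that node: 4 branches. From Bacillus up to the same node: 6 branches. Total: 4 + 6 = 10.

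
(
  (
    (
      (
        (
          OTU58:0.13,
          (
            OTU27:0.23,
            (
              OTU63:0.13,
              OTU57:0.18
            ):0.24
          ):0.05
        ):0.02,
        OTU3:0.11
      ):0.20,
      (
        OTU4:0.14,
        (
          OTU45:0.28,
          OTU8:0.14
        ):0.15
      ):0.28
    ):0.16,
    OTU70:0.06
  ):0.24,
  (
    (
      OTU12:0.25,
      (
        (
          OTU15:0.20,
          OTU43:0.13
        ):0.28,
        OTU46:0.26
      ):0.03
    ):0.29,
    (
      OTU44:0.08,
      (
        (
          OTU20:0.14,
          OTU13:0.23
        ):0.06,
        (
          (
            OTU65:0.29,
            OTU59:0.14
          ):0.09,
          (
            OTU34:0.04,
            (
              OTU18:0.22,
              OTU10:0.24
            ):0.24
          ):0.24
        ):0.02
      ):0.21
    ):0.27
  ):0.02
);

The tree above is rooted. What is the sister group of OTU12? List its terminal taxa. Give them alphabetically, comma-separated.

OTU15, OTU43, OTU46

OTU12 attaches to the tree at the node subtending (OTU12,((OTU15,OTU43),OTU46)).
The other lineage descending from that same node — the sister group — is ((OTU15,OTU43),OTU46); its 3 tips in alphabetical order are the answer.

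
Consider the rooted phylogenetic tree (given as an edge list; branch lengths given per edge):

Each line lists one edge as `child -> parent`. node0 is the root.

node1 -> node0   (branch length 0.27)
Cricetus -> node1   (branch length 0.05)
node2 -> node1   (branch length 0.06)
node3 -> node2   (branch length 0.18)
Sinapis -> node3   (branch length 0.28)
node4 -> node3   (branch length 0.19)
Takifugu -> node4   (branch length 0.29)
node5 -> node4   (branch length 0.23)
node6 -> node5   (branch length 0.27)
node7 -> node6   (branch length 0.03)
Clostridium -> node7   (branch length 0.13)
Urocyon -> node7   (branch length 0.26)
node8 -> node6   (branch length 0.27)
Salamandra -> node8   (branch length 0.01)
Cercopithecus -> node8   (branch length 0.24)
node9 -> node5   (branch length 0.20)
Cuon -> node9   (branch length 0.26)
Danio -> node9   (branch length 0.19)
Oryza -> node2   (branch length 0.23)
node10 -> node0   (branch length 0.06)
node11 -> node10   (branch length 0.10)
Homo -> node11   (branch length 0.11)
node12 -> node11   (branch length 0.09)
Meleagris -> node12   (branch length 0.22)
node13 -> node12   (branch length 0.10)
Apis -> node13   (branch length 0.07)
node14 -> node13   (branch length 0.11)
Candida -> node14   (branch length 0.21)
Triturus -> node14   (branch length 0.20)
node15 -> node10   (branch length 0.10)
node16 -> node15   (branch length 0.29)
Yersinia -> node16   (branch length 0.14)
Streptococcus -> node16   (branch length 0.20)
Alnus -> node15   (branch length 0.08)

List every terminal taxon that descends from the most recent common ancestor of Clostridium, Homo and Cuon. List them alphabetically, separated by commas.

Tracing Clostridium: it sits inside (Clostridium,Urocyon).
Tracing Homo: it sits inside (Homo,(Meleagris,(Apis,(Candida,Triturus)))).
Tracing Cuon: it sits inside (Cuon,Danio).
The smallest clade enclosing all 3 is the whole tree (their MRCA is the root), so the answer is all 18 tips in alphabetical order.

Alnus, Apis, Candida, Cercopithecus, Clostridium, Cricetus, Cuon, Danio, Homo, Meleagris, Oryza, Salamandra, Sinapis, Streptococcus, Takifugu, Triturus, Urocyon, Yersinia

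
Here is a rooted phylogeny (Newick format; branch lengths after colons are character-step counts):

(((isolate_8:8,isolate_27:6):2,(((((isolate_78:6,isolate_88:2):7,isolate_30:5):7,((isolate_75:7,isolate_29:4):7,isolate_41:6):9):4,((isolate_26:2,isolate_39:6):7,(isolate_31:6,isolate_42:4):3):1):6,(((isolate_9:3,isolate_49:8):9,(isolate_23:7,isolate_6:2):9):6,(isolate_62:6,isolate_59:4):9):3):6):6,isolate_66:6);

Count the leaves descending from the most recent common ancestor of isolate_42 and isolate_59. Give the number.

The MRCA of isolate_42 and isolate_59 is the node subtending (((((isolate_78,isolate_88),isolate_30),((isolate_75,isolate_29),isolate_41)),((isolate_26,isolate_39),(isolate_31,isolate_42))),(((isolate_9,isolate_49),(isolate_23,isolate_6)),(isolate_62,isolate_59))).
That clade contains 16 terminal taxa: isolate_23, isolate_26, isolate_29, isolate_30, isolate_31, isolate_39, isolate_41, isolate_42, isolate_49, isolate_59, isolate_6, isolate_62, isolate_75, isolate_78, isolate_88, isolate_9.

16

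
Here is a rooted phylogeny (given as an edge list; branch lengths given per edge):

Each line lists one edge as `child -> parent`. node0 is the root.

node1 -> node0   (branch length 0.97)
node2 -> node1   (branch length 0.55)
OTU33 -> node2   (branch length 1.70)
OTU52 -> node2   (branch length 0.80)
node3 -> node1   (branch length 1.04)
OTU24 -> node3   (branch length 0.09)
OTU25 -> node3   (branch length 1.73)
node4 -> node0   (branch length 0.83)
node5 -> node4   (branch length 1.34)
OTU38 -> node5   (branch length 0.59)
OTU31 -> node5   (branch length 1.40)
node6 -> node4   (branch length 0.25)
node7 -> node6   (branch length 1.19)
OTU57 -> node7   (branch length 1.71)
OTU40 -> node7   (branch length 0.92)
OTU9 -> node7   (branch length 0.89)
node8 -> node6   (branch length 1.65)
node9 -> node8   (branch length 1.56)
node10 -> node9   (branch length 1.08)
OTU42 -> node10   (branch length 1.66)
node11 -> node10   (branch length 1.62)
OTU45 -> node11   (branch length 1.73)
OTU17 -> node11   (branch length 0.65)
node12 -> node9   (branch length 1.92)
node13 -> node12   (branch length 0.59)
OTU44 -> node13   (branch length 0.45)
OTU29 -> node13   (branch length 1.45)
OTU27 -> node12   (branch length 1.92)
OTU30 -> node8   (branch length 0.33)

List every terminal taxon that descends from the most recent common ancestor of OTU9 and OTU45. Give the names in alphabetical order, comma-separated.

OTU17, OTU27, OTU29, OTU30, OTU40, OTU42, OTU44, OTU45, OTU57, OTU9

Tracing OTU9: it sits inside (OTU57,OTU40,OTU9).
Tracing OTU45: it sits inside (OTU45,OTU17).
The smallest clade enclosing both is ((OTU57,OTU40,OTU9),(((OTU42,(OTU45,OTU17)),((OTU44,OTU29),OTU27)),OTU30)); the answer is its 10 terminal taxa in alphabetical order.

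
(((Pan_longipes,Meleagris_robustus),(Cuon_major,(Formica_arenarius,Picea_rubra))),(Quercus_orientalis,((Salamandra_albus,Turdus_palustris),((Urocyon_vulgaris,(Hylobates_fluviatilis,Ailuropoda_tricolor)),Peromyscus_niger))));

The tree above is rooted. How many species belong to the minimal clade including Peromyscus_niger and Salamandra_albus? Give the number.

6

The MRCA of Peromyscus_niger and Salamandra_albus is the node subtending ((Salamandra_albus,Turdus_palustris),((Urocyon_vulgaris,(Hylobates_fluviatilis,Ailuropoda_tricolor)),Peromyscus_niger)).
That clade contains 6 terminal taxa: Ailuropoda_tricolor, Hylobates_fluviatilis, Peromyscus_niger, Salamandra_albus, Turdus_palustris, Urocyon_vulgaris.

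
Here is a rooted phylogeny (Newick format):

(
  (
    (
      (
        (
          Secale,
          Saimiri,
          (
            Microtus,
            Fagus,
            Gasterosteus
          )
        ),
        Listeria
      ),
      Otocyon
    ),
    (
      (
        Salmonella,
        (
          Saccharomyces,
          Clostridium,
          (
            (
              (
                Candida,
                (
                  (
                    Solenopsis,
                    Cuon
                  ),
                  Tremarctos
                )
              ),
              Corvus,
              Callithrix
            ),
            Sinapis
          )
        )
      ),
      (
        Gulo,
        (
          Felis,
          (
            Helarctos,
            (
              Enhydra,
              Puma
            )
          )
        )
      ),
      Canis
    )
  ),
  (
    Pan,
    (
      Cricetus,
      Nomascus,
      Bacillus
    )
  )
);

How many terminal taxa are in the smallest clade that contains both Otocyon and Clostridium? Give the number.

The MRCA of Otocyon and Clostridium is the node subtending ((((Secale,Saimiri,(Microtus,Fagus,Gasterosteus)),Listeria),Otocyon),((Salmonella,(Saccharomyces,Clostridium,(((Candida,((Solenopsis,Cuon),Tremarctos)),Corvus,Callithrix),Sinapis))),(Gulo,(Felis,(Helarctos,(Enhydra,Puma)))),Canis)).
That clade contains 23 terminal taxa: Callithrix, Candida, Canis, Clostridium, Corvus, Cuon, Enhydra, Fagus, Felis, Gasterosteus, Gulo, Helarctos, Listeria, Microtus, Otocyon, Puma, Saccharomyces, Saimiri, Salmonella, Secale, Sinapis, Solenopsis, Tremarctos.

23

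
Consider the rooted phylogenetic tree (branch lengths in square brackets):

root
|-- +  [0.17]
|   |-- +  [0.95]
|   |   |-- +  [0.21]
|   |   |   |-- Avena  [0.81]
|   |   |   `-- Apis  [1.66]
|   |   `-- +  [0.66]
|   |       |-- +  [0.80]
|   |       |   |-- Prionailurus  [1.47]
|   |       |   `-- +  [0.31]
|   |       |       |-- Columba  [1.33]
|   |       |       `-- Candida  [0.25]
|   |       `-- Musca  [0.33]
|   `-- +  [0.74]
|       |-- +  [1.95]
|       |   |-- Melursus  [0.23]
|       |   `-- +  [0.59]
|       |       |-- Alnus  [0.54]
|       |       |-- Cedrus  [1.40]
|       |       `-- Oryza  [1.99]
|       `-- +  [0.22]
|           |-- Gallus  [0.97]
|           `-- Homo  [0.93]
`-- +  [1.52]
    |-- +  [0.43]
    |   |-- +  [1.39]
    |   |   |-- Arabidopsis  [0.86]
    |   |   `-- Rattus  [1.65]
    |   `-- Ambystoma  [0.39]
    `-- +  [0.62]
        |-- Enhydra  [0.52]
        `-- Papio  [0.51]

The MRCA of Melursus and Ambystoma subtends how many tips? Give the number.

17

The MRCA of Melursus and Ambystoma is the root, so the clade is the entire tree.
That clade contains 17 terminal taxa: Alnus, Ambystoma, Apis, Arabidopsis, Avena, Candida, Cedrus, Columba, Enhydra, Gallus, Homo, Melursus, Musca, Oryza, Papio, Prionailurus, Rattus.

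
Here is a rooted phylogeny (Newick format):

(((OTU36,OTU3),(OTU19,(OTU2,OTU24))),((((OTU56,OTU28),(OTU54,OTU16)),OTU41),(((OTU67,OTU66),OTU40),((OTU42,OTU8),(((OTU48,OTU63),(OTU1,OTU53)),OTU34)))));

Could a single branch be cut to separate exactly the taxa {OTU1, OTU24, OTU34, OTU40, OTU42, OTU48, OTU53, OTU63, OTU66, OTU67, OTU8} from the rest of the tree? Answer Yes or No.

No

The MRCA of the listed taxa is the root, so the smallest clade containing them is the whole tree.
That clade also contains OTU16, OTU19, OTU2, OTU28, OTU3, OTU36, OTU41, OTU54, OTU56, which are not in the proposed group, so the group is not monophyletic.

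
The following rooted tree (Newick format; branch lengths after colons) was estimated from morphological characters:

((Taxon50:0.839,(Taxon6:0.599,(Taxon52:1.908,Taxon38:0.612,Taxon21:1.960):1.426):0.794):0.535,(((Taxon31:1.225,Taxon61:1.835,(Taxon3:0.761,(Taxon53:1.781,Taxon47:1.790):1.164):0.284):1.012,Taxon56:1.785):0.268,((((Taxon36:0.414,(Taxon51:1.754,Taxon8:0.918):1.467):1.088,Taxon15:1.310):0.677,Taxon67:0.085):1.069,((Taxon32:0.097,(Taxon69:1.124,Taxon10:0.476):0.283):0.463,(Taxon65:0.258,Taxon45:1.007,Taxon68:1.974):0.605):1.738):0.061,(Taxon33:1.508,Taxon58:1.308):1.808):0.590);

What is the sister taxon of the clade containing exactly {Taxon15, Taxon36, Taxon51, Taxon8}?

Taxon67

The clade containing exactly {Taxon15, Taxon36, Taxon51, Taxon8} attaches to the tree at the node subtending (((Taxon36,(Taxon51,Taxon8)),Taxon15),Taxon67).
The other lineage descending from that same node — the sister group — is the single tip Taxon67.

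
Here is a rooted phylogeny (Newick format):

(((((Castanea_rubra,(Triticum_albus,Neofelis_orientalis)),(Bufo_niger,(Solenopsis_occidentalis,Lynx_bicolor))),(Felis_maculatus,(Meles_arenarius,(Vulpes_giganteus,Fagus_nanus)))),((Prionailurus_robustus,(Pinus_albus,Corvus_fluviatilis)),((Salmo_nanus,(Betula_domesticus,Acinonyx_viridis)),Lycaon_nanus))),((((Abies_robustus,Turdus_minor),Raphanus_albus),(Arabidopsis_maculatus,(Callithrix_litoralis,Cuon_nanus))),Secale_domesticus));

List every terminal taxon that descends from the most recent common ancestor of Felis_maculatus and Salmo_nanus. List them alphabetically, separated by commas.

Acinonyx_viridis, Betula_domesticus, Bufo_niger, Castanea_rubra, Corvus_fluviatilis, Fagus_nanus, Felis_maculatus, Lycaon_nanus, Lynx_bicolor, Meles_arenarius, Neofelis_orientalis, Pinus_albus, Prionailurus_robustus, Salmo_nanus, Solenopsis_occidentalis, Triticum_albus, Vulpes_giganteus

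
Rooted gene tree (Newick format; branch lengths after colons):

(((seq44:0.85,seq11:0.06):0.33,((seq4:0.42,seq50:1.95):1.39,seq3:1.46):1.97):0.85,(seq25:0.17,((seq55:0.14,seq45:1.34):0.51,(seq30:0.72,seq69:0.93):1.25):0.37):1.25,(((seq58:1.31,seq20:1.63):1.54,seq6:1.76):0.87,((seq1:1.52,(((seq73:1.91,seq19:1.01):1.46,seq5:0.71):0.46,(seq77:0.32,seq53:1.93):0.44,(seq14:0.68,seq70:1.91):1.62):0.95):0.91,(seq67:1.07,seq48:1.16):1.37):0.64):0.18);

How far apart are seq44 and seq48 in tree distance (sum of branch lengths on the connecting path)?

5.38

The path runs seq44 → … → MRCA → … → seq48; the MRCA is the root of the tree.
Branch lengths along that path: 0.85 + 0.33 + 0.85 + 0.18 + 0.64 + 1.37 + 1.16 = 5.38.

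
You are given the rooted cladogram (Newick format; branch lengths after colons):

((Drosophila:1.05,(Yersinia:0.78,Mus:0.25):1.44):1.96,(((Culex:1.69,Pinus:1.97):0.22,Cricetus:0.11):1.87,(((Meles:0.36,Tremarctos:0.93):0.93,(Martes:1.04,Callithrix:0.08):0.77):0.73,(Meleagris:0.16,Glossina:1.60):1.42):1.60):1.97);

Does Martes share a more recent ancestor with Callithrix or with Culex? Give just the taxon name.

The MRCA of Martes and Callithrix subtends (Martes,Callithrix) (2 taxa).
The MRCA of Martes and Culex subtends (((Culex,Pinus),Cricetus),(((Meles,Tremarctos),(Martes,Callithrix)),(Meleagris,Glossina))) (9 taxa).
The first is nested inside the second, so Martes shares a more recent common ancestor with Callithrix.

Callithrix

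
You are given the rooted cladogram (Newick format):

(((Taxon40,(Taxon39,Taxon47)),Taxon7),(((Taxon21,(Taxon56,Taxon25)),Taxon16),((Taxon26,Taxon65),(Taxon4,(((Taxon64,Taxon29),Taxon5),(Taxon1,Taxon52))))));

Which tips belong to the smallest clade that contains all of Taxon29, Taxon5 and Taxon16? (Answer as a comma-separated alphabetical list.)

Tracing Taxon29: it sits inside (Taxon64,Taxon29).
Tracing Taxon5: it sits inside ((Taxon64,Taxon29),Taxon5).
Tracing Taxon16: it sits inside ((Taxon21,(Taxon56,Taxon25)),Taxon16).
The smallest clade enclosing all 3 is (((Taxon21,(Taxon56,Taxon25)),Taxon16),((Taxon26,Taxon65),(Taxon4,(((Taxon64,Taxon29),Taxon5),(Taxon1,Taxon52))))); the answer is its 12 terminal taxa in alphabetical order.

Taxon1, Taxon16, Taxon21, Taxon25, Taxon26, Taxon29, Taxon4, Taxon5, Taxon52, Taxon56, Taxon64, Taxon65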